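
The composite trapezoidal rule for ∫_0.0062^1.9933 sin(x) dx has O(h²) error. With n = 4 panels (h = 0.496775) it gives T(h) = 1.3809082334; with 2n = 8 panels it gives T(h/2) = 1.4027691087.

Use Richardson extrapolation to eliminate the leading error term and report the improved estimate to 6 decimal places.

Leading term ∝ h^2; use weight 4 = 2^2.
A(h/2) − A(h) = 1.4027691087 − 1.3809082334 = 0.0218608753
Divide by 2^2 − 1 = 3: 0.0218608753/3 = 0.0072869584
R = A(h/2) + (A(h/2) − A(h))/3 = 1.4027691087 + 0.0072869584 = 1.4100560671

1.410056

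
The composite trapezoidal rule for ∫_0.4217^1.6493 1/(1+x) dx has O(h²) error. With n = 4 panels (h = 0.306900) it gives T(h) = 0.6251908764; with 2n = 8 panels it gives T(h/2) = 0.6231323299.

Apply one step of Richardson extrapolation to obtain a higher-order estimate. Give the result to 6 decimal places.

0.622446

Order 2 gives 2^r = 4 and 2^r − 1 = 3.
Numerator 4×A(h/2) − A(h) = 4×0.6231323299 − 0.6251908764 = 1.8673384432
Extrapolated: 1.8673384432 / 3 = 0.6224461477
Shift from A(h/2): −0.0006861822.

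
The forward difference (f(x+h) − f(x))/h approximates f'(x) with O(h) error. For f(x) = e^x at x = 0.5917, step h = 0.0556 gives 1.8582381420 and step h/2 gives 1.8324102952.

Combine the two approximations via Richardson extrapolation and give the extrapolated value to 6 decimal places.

1.806582

r = 1: numerator weight 2, denominator 1.
2 × 1.8324102952 − 1.8582381420 = 1.8065824484
Divide by 2^1 − 1 = 1.
R = 1.8065824484/1 = 1.8065824484
Gap between inputs: 2.583e-02; correction applied: −0.0258278468.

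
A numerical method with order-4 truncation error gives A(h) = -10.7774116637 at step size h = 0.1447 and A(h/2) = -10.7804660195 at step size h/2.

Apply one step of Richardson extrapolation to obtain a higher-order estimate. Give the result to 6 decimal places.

-10.780670

r = 4: numerator weight 16, denominator 15.
16 × (-10.7804660195) = -172.4874563120; subtract (-10.7774116637) → -161.7100446483
Denominator 16 − 1 = 15.
(-161.7100446483) ÷ 15 = -10.7806696432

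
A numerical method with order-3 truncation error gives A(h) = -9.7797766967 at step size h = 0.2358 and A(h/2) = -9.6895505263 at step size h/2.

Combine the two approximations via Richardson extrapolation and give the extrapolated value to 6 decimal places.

r = 3, so 2^r = 8.
8 × (-9.6895505263) = -77.5164042104; (-77.5164042104) − (-9.7797766967) = -67.7366275137
Denominator 8 − 1 = 7.
R = (-67.7366275137)/7 = -9.6766610734
Gap between inputs: 9.023e-02; correction applied: +0.0128894529.

-9.676661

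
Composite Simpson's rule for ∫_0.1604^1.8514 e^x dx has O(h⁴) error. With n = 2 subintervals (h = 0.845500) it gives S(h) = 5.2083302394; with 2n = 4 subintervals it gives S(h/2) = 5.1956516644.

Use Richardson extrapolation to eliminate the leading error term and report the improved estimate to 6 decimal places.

Order 4 gives 2^r = 16 and 2^r − 1 = 15.
2^4 × A(h/2) = 83.1304266304; minus A(h) gives 77.9220963910.
Denominator 16 − 1 = 15.
So the Richardson estimate is 5.1948064261.
Correction |R − A(h/2)| = 8.452e-04; gap |A(h/2) − A(h)| = 1.268e-02.

5.194806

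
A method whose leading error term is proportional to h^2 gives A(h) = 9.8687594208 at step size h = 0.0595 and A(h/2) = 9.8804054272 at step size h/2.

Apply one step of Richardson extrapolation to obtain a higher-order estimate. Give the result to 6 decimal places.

With r = 2 the leading error scales as h^2, so the weight is 2^2 = 4.
4 × 9.8804054272 − 9.8687594208 = 29.6528622880
R = 29.6528622880/3 = 9.8842874293

9.884287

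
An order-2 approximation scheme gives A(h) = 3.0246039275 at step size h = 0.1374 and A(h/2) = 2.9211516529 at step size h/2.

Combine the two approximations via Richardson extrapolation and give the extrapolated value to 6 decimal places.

Method order is 2; weight 2^2 = 4.
Top: 4(2.9211516529) − (3.0246039275) = 8.6600026841
(4·2.9211516529 − 3.0246039275)/(4 − 1) = 2.8866675614

2.886668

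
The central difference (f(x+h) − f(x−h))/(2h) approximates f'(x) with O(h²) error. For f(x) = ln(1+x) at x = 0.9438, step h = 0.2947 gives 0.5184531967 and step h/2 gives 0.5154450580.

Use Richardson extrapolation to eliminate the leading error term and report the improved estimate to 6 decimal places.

r = 2: numerator weight 4, denominator 3.
Numerator 4·A(h/2) − A(h) = 4·0.5154450580 − 0.5184531967 = 1.5433270353
Denominator 4 − 1 = 3.
Extrapolated: 1.5433270353 / 3 = 0.5144423451
Shift from A(h/2): −0.0010027129.

0.514442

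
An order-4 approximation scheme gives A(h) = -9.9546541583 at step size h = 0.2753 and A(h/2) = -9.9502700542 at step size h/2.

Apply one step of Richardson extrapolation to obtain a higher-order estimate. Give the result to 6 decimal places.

r = 4: numerator weight 16, denominator 15.
Top: 16(-9.9502700542) − (-9.9546541583) = -149.2496667089
(16 × (-9.9502700542) − (-9.9546541583))/(16 − 1) = -9.9499777806

-9.949978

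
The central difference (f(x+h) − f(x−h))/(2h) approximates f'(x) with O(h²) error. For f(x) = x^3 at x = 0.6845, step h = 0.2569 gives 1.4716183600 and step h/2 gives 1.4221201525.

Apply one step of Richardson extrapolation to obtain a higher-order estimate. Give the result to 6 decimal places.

Error is O(h^2); halving h shrinks it by 2^2 = 4.
4×1.4221201525 = 5.6884806100; 5.6884806100 − 1.4716183600 = 4.2168622500
4.2168622500 ÷ 3 = 1.4056207500

1.405621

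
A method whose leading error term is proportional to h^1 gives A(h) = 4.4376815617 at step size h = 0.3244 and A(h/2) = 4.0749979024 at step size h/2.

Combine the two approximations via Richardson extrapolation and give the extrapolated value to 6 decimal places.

With r = 1 the leading error scales as h^1, so the weight is 2^1 = 2.
2^1 × A(h/2) = 8.1499958048; minus A(h) gives 3.7123142431.
Divide by 2^1 − 1 = 1.
Result: 3.7123142431

3.712314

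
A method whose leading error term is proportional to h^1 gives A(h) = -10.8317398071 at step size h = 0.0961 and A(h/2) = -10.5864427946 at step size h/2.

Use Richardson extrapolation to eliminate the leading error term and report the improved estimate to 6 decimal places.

With r = 1 the leading error scales as h^1, so the weight is 2^1 = 2.
2^1*A(h/2) = -21.1728855892; minus A(h) gives -10.3411457821.
Denominator 2 − 1 = 1.
So the Richardson estimate is -10.3411457821.

-10.341146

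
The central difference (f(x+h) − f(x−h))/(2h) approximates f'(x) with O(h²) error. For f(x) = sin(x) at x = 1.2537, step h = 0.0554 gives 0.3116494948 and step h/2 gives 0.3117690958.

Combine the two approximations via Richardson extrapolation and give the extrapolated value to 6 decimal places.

0.311809

Order 2 gives 2^r = 4 and 2^r − 1 = 3.
Top: 4(0.3117690958) − (0.3116494948) = 0.9354268884
Denominator 4 − 1 = 3.
Result: 0.3118089628
Correction |R − A(h/2)| = 3.987e-05; gap |A(h/2) − A(h)| = 1.196e-04.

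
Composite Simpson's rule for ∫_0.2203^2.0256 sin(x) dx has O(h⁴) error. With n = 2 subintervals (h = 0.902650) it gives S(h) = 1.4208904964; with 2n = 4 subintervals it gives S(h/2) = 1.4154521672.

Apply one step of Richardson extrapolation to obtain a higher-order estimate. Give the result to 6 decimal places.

1.415090

r = 4: numerator weight 16, denominator 15.
2^4 × A(h/2) = 22.6472346752; minus A(h) gives 21.2263441788.
Divide by 2^4 − 1 = 15.
21.2263441788 ÷ 15 = 1.4150896119
Correction |R − A(h/2)| = 3.626e-04; gap |A(h/2) − A(h)| = 5.438e-03.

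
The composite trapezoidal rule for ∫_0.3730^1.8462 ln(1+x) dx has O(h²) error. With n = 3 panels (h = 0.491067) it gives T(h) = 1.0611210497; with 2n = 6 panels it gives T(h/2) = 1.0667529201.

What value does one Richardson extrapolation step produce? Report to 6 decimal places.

With r = 2 the leading error scales as h^2, so the weight is 2^2 = 4.
2^2×A(h/2) = 4.2670116804; minus A(h) gives 3.2058906307.
R = 3.2058906307/3 = 1.0686302102
Gap between inputs: 5.632e-03; correction applied: +0.0018772901.

1.068630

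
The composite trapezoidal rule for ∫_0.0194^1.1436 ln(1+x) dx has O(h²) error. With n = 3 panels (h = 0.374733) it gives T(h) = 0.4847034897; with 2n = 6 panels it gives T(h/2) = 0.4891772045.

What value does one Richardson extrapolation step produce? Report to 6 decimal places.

0.490668

r = 2: numerator weight 4, denominator 3.
4·0.4891772045 = 1.9567088180; 1.9567088180 − 0.4847034897 = 1.4720053283
Denominator 4 − 1 = 3.
Extrapolated: 1.4720053283 / 3 = 0.4906684428
Gap between inputs: 4.474e-03; correction applied: +0.0014912383.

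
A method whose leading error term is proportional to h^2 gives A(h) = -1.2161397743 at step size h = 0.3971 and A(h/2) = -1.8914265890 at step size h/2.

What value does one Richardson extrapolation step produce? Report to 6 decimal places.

r = 2, so 2^r = 4.
Weighted: (-7.5657063560) − (-1.2161397743) = -6.3495665817
Denominator 4 − 1 = 3.
So the Richardson estimate is -2.1165221939.

-2.116522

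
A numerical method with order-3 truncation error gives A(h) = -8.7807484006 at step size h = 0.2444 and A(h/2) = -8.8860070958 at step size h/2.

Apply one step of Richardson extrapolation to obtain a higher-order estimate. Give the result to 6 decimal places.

-8.901044

Leading term ∝ h^3; use weight 8 = 2^3.
Top: 8(-8.8860070958) − (-8.7807484006) = -62.3073083658
Denominator 8 − 1 = 7.
Result: -8.9010440523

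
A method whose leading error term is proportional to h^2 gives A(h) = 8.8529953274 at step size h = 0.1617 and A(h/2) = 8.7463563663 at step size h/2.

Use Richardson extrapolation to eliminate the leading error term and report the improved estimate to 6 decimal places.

8.710810

Leading term ∝ h^2; use weight 4 = 2^2.
4×8.7463563663 = 34.9854254652; 34.9854254652 − 8.8529953274 = 26.1324301378
Denominator 4 − 1 = 3.
So the Richardson estimate is 8.7108100459.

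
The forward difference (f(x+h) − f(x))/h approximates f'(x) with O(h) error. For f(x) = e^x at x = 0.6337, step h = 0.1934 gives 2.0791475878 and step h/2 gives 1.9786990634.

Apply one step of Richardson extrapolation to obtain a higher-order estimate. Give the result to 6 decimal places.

1.878251

r = 1: numerator weight 2, denominator 1.
Top: 2(1.9786990634) − (2.0791475878) = 1.8782505390
(2*1.9786990634 − 2.0791475878)/(2 − 1) = 1.8782505390
Gap between inputs: 1.004e-01; correction applied: −0.1004485244.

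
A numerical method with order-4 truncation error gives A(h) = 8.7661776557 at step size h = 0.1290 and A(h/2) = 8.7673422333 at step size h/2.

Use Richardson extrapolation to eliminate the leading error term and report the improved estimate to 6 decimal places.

8.767420

With r = 4 the leading error scales as h^4, so the weight is 2^4 = 16.
Difference of the inputs: 8.7673422333 − 8.7661776557 = 0.0011645776
Divide by 2^4 − 1 = 15: 0.0011645776/15 = 0.0000776385
R = 8.7673422333 + 0.0000776385 = 8.7674198718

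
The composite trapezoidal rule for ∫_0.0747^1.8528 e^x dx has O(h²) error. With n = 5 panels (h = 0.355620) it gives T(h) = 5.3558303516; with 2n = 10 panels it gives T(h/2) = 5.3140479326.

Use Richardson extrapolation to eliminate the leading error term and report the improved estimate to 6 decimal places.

With r = 2 the leading error scales as h^2, so the weight is 2^2 = 4.
2^2*A(h/2) = 21.2561917304; minus A(h) gives 15.9003613788.
R = 15.9003613788/3 = 5.3001204596

5.300120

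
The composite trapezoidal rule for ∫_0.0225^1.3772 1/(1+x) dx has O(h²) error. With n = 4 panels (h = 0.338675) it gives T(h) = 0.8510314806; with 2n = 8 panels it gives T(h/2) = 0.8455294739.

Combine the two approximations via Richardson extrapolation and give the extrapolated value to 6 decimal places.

0.843695

Error is O(h^2); halving h shrinks it by 2^2 = 4.
Numerator 4*A(h/2) − A(h) = 4*0.8455294739 − 0.8510314806 = 2.5310864150
Denominator 4 − 1 = 3.
R = 2.5310864150/3 = 0.8436954717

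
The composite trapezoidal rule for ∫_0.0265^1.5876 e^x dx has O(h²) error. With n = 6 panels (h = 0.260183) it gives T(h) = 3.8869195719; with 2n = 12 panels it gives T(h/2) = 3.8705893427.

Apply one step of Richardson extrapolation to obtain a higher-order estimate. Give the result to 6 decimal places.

3.865146

Order 2 gives 2^r = 4 and 2^r − 1 = 3.
Numerator 4·A(h/2) − A(h) = 4·3.8705893427 − 3.8869195719 = 11.5954377989
11.5954377989 ÷ 3 = 3.8651459330
Correction |R − A(h/2)| = 5.443e-03; gap |A(h/2) − A(h)| = 1.633e-02.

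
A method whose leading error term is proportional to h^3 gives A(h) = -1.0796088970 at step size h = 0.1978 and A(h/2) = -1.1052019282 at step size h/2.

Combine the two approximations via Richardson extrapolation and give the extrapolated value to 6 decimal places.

The method has order 3: 2^3 = 8.
8×(-1.1052019282) − (-1.0796088970) = -7.7620065286
Divide by 2^3 − 1 = 7.
(8×(-1.1052019282) − (-1.0796088970))/(8 − 1) = -1.1088580755
Correction |R − A(h/2)| = 3.656e-03; gap |A(h/2) − A(h)| = 2.559e-02.

-1.108858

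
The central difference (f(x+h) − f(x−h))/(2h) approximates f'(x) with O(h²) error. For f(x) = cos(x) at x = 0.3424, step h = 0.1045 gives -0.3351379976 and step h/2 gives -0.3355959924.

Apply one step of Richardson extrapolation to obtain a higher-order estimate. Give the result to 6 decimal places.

Leading term ∝ h^2; use weight 4 = 2^2.
Weighted: (-1.3423839696) − (-0.3351379976) = -1.0072459720
Extrapolated: (-1.0072459720) / 3 = -0.3357486573

-0.335749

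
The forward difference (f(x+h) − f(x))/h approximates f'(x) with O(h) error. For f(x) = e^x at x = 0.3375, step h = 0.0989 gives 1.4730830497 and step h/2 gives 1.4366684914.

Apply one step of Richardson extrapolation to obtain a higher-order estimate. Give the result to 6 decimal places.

r = 1, so 2^r = 2.
Numerator 2×A(h/2) − A(h) = 2×1.4366684914 − 1.4730830497 = 1.4002539331
(2×1.4366684914 − 1.4730830497)/(2 − 1) = 1.4002539331
Shift from A(h/2): −0.0364145583.

1.400254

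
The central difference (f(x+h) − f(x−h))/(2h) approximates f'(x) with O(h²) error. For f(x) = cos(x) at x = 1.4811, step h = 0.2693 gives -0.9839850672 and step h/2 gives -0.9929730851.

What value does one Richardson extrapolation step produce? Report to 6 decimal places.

-0.995969

With r = 2 the leading error scales as h^2, so the weight is 2^2 = 4.
4×(-0.9929730851) = -3.9718923404; subtract (-0.9839850672) → -2.9879072732
(4×(-0.9929730851) − (-0.9839850672))/(4 − 1) = -0.9959690911
Gap between inputs: 8.988e-03; correction applied: −0.0029960060.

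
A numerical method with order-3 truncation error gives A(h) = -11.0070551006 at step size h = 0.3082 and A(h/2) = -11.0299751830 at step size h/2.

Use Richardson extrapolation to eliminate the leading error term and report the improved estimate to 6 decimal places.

-11.033249

Order 3 gives 2^r = 8 and 2^r − 1 = 7.
8·(-11.0299751830) = -88.2398014640; (-88.2398014640) − (-11.0070551006) = -77.2327463634
Extrapolated: (-77.2327463634) / 7 = -11.0332494805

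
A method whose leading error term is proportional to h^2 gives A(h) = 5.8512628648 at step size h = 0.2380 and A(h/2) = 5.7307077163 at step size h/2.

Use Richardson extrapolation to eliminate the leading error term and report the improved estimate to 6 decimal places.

r = 2, so 2^r = 4.
4 × 5.7307077163 = 22.9228308652; 22.9228308652 − 5.8512628648 = 17.0715680004
Extrapolated: 17.0715680004 / 3 = 5.6905226668

5.690523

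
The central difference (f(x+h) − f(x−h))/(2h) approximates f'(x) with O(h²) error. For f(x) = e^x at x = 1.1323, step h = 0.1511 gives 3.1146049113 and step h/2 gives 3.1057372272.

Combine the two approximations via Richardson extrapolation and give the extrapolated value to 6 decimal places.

3.102781

The method has order 2: 2^2 = 4.
4·3.1057372272 = 12.4229489088; 12.4229489088 − 3.1146049113 = 9.3083439975
Extrapolated: 9.3083439975 / 3 = 3.1027813325
Shift from A(h/2): −0.0029558947.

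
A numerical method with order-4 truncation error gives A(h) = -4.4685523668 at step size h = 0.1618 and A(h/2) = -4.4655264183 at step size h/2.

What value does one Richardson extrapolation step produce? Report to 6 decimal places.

-4.465325

Error is O(h^4); halving h shrinks it by 2^4 = 16.
2^4·A(h/2) = -71.4484226928; minus A(h) gives -66.9798703260.
Divide by 2^4 − 1 = 15.
Result: -4.4653246884
Gap between inputs: 3.026e-03; correction applied: +0.0002017299.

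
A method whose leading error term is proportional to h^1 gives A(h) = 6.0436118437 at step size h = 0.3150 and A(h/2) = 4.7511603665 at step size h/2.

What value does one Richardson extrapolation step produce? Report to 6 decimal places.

Method order is 1; weight 2^1 = 2.
2*4.7511603665 − 6.0436118437 = 3.4587088893
(2*4.7511603665 − 6.0436118437)/(2 − 1) = 3.4587088893

3.458709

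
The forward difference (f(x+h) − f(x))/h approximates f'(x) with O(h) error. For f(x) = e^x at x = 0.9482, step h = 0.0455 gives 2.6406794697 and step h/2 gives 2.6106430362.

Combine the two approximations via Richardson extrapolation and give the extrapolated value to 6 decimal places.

2.580607

Leading term ∝ h^1; use weight 2 = 2^1.
2*2.6106430362 = 5.2212860724; 5.2212860724 − 2.6406794697 = 2.5806066027
R = 2.5806066027/1 = 2.5806066027
Correction |R − A(h/2)| = 3.004e-02; gap |A(h/2) − A(h)| = 3.004e-02.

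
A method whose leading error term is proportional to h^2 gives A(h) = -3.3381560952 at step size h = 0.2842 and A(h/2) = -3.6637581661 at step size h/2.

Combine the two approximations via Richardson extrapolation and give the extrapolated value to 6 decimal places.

-3.772292

Leading term ∝ h^2; use weight 4 = 2^2.
2^2×A(h/2) = -14.6550326644; minus A(h) gives -11.3168765692.
(4×(-3.6637581661) − (-3.3381560952))/(4 − 1) = -3.7722921897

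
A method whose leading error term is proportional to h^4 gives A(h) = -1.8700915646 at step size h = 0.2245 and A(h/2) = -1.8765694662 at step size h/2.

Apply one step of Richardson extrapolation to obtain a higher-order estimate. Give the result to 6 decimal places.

The method has order 4: 2^4 = 16.
Weighted: (-30.0251114592) − (-1.8700915646) = -28.1550198946
Extrapolated: (-28.1550198946) / 15 = -1.8770013263
Gap between inputs: 6.478e-03; correction applied: −0.0004318601.

-1.877001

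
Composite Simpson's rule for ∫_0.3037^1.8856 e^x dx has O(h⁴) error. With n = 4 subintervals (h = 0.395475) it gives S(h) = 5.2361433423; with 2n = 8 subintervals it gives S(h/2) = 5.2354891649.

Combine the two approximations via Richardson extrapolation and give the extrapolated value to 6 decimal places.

5.235446

With r = 4 the leading error scales as h^4, so the weight is 2^4 = 16.
16×5.2354891649 = 83.7678266384; subtract 5.2361433423 → 78.5316832961
Denominator 16 − 1 = 15.
Extrapolated: 78.5316832961 / 15 = 5.2354455531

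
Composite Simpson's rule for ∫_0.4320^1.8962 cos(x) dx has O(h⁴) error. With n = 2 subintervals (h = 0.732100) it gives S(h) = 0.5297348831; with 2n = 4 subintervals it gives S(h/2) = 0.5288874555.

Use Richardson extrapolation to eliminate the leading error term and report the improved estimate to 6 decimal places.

0.528831

Error is O(h^4); halving h shrinks it by 2^4 = 16.
2^4×A(h/2) = 8.4621992880; minus A(h) gives 7.9324644049.
(16×0.5288874555 − 0.5297348831)/(16 − 1) = 0.5288309603
Correction |R − A(h/2)| = 5.650e-05; gap |A(h/2) − A(h)| = 8.474e-04.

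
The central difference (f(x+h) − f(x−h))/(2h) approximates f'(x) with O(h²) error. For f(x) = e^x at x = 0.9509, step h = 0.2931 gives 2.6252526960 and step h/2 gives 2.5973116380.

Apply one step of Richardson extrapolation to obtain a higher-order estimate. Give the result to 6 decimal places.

2.587998

The method has order 2: 2^2 = 4.
A(h/2) − A(h) = 2.5973116380 − 2.6252526960 = -0.0279410580
Correction (A(h/2) − A(h))/(4 − 1) = (-0.0279410580)/3 = -0.0093136860
R = A(h/2) + (A(h/2) − A(h))/3 = 2.5973116380 − 0.0093136860 = 2.5879979520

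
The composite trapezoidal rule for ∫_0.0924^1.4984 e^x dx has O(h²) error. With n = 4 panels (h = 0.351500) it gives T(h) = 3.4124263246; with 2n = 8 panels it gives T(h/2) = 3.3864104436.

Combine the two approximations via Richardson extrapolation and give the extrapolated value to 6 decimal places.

Leading term ∝ h^2; use weight 4 = 2^2.
Weighted: 13.5456417744 − 3.4124263246 = 10.1332154498
Denominator 4 − 1 = 3.
(4*3.3864104436 − 3.4124263246)/(4 − 1) = 3.3777384833
Gap between inputs: 2.602e-02; correction applied: −0.0086719603.

3.377738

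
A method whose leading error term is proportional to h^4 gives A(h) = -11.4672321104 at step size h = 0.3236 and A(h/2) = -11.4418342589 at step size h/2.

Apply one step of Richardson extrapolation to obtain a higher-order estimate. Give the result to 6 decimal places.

Leading term ∝ h^4; use weight 16 = 2^4.
Weighted: (-183.0693481424) − (-11.4672321104) = -171.6021160320
Divide by 2^4 − 1 = 15.
Result: -11.4401410688
Correction |R − A(h/2)| = 1.693e-03; gap |A(h/2) − A(h)| = 2.540e-02.

-11.440141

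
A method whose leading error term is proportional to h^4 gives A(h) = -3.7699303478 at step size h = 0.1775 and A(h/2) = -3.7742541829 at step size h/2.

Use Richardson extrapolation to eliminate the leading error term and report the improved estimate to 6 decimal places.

Method order is 4; weight 2^4 = 16.
16×(-3.7742541829) = -60.3880669264; (-60.3880669264) − (-3.7699303478) = -56.6181365786
R = (-56.6181365786)/15 = -3.7745424386

-3.774542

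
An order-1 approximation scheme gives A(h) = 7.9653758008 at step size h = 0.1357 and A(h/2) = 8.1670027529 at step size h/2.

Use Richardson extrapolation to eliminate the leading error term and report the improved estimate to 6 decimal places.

8.368630

r = 1, so 2^r = 2.
2*8.1670027529 − 7.9653758008 = 8.3686297050
(2*8.1670027529 − 7.9653758008)/(2 − 1) = 8.3686297050
Correction |R − A(h/2)| = 2.016e-01; gap |A(h/2) − A(h)| = 2.016e-01.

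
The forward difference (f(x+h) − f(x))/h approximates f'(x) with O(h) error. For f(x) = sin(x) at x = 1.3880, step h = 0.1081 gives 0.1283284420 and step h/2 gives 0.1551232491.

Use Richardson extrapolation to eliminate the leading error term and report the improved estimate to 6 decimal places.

Leading term ∝ h^1; use weight 2 = 2^1.
2×0.1551232491 = 0.3102464982; subtract 0.1283284420 → 0.1819180562
R = 0.1819180562/1 = 0.1819180562
Gap between inputs: 2.679e-02; correction applied: +0.0267948071.

0.181918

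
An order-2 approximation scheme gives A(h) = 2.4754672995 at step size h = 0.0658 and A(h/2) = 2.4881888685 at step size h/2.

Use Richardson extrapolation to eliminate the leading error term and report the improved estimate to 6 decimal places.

2.492429

The method has order 2: 2^2 = 4.
4×2.4881888685 − 2.4754672995 = 7.4772881745
Extrapolated: 7.4772881745 / 3 = 2.4924293915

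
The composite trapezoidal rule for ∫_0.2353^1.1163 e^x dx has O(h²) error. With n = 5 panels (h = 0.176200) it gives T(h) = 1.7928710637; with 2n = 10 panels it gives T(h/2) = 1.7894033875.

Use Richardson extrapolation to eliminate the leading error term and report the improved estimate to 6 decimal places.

The method has order 2: 2^2 = 4.
4×1.7894033875 = 7.1576135500; 7.1576135500 − 1.7928710637 = 5.3647424863
(4×1.7894033875 − 1.7928710637)/(4 − 1) = 1.7882474954

1.788247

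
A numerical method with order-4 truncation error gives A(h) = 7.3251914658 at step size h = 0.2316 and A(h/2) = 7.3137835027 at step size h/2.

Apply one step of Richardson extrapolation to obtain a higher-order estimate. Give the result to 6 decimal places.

7.313023

Error is O(h^4); halving h shrinks it by 2^4 = 16.
Weighted: 117.0205360432 − 7.3251914658 = 109.6953445774
Extrapolated: 109.6953445774 / 15 = 7.3130229718
Gap between inputs: 1.141e-02; correction applied: −0.0007605309.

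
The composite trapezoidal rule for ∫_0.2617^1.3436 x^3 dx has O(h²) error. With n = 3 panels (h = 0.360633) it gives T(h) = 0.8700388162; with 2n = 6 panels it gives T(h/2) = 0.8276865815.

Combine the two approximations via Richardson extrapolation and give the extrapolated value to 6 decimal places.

0.813569

Error is O(h^2); halving h shrinks it by 2^2 = 4.
A(h/2) − A(h) = 0.8276865815 − 0.8700388162 = -0.0423522347
Correction (A(h/2) − A(h))/(4 − 1) = (-0.0423522347)/3 = -0.0141174116
R = A(h/2) + (A(h/2) − A(h))/3 = 0.8276865815 − 0.0141174116 = 0.8135691699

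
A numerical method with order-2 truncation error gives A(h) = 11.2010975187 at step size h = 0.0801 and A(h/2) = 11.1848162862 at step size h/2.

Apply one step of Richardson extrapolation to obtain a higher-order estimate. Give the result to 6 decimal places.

11.179389

Error is O(h^2); halving h shrinks it by 2^2 = 4.
4·11.1848162862 = 44.7392651448; subtract 11.2010975187 → 33.5381676261
(4·11.1848162862 − 11.2010975187)/(4 − 1) = 11.1793892087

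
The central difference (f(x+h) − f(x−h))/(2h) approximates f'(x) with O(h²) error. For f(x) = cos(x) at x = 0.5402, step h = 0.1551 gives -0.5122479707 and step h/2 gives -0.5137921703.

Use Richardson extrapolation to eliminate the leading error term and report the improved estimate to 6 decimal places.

-0.514307

Error is O(h^2); halving h shrinks it by 2^2 = 4.
4 × (-0.5137921703) − (-0.5122479707) = -1.5429207105
(4 × (-0.5137921703) − (-0.5122479707))/(4 − 1) = -0.5143069035
Gap between inputs: 1.544e-03; correction applied: −0.0005147332.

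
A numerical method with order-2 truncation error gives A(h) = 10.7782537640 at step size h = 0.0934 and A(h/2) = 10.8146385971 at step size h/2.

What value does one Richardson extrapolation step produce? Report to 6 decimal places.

r = 2, so 2^r = 4.
A(h/2) − A(h) = 10.8146385971 − 10.7782537640 = 0.0363848331
Divide by 2^2 − 1 = 3: 0.0363848331/3 = 0.0121282777
R = 10.8146385971 + 0.0121282777 = 10.8267668748

10.826767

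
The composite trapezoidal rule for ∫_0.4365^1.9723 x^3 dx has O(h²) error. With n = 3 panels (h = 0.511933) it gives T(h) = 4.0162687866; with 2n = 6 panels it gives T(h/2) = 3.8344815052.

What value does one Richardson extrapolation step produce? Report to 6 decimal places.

3.773886

r = 2: numerator weight 4, denominator 3.
4×3.8344815052 = 15.3379260208; subtract 4.0162687866 → 11.3216572342
Denominator 4 − 1 = 3.
11.3216572342 ÷ 3 = 3.7738857447
Shift from A(h/2): −0.0605957605.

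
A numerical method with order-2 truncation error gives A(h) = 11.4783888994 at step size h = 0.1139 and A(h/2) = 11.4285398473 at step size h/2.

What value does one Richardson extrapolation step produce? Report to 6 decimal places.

11.411923

Leading term ∝ h^2; use weight 4 = 2^2.
Weighted: 45.7141593892 − 11.4783888994 = 34.2357704898
Extrapolated: 34.2357704898 / 3 = 11.4119234966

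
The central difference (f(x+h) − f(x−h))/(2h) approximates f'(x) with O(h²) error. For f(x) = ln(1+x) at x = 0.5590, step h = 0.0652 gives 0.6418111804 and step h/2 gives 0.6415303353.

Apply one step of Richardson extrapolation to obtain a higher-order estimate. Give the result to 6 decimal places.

Leading term ∝ h^2; use weight 4 = 2^2.
Numerator 4·A(h/2) − A(h) = 4·0.6415303353 − 0.6418111804 = 1.9243101608
Extrapolated: 1.9243101608 / 3 = 0.6414367203

0.641437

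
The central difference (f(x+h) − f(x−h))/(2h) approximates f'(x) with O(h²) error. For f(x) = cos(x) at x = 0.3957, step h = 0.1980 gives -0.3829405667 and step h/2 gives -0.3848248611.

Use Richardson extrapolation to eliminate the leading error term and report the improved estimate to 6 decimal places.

-0.385453

Leading term ∝ h^2; use weight 4 = 2^2.
Numerator 4 × A(h/2) − A(h) = 4 × (-0.3848248611) − (-0.3829405667) = -1.1563588777
(-1.1563588777) ÷ 3 = -0.3854529592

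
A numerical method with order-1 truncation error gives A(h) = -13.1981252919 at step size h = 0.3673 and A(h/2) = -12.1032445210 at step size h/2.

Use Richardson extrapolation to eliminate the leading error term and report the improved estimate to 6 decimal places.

With r = 1 the leading error scales as h^1, so the weight is 2^1 = 2.
2*(-12.1032445210) = -24.2064890420; subtract (-13.1981252919) → -11.0083637501
Denominator 2 − 1 = 1.
Result: -11.0083637501
Gap between inputs: 1.095e+00; correction applied: +1.0948807709.

-11.008364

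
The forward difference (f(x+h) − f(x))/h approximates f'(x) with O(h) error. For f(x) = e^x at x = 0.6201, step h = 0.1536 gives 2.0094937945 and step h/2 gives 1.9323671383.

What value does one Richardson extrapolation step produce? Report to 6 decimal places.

Error is O(h^1); halving h shrinks it by 2^1 = 2.
2^1·A(h/2) = 3.8647342766; minus A(h) gives 1.8552404821.
R = 1.8552404821/1 = 1.8552404821

1.855240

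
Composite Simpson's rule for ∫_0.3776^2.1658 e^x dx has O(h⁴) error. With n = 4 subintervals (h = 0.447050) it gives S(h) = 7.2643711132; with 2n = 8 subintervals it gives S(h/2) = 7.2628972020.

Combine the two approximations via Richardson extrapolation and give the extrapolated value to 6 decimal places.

Method order is 4; weight 2^4 = 16.
Top: 16(7.2628972020) − (7.2643711132) = 108.9419841188
Denominator 16 − 1 = 15.
(16 × 7.2628972020 − 7.2643711132)/(16 − 1) = 7.2627989413

7.262799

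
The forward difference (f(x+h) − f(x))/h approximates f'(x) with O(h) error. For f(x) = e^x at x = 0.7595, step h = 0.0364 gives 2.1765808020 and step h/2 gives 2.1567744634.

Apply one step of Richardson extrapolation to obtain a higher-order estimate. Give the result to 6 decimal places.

Error is O(h^1); halving h shrinks it by 2^1 = 2.
2 × 2.1567744634 − 2.1765808020 = 2.1369681248
Divide by 2^1 − 1 = 1.
(2 × 2.1567744634 − 2.1765808020)/(2 − 1) = 2.1369681248

2.136968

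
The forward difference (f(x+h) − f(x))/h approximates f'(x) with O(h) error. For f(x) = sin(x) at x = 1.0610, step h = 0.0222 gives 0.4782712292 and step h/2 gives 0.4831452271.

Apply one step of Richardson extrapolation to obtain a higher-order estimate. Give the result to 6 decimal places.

0.488019

Error is O(h^1); halving h shrinks it by 2^1 = 2.
Top: 2(0.4831452271) − (0.4782712292) = 0.4880192250
(2×0.4831452271 − 0.4782712292)/(2 − 1) = 0.4880192250
Gap between inputs: 4.874e-03; correction applied: +0.0048739979.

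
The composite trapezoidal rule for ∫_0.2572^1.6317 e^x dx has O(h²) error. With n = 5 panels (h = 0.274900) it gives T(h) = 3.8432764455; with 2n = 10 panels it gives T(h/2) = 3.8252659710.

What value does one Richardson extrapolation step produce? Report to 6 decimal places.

Error is O(h^2); halving h shrinks it by 2^2 = 4.
Numerator 4*A(h/2) − A(h) = 4*3.8252659710 − 3.8432764455 = 11.4577874385
R = 11.4577874385/3 = 3.8192624795

3.819262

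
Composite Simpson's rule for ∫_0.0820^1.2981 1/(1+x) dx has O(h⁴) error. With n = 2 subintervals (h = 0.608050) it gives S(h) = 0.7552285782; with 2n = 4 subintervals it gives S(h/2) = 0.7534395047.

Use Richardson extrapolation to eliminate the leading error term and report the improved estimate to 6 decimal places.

Method order is 4; weight 2^4 = 16.
Weighted: 12.0550320752 − 0.7552285782 = 11.2998034970
11.2998034970 ÷ 15 = 0.7533202331

0.753320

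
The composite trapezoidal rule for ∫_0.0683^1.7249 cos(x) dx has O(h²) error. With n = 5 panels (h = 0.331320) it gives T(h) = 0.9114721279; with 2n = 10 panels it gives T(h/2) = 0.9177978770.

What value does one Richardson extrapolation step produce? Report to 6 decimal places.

0.919906

Method order is 2; weight 2^2 = 4.
4*0.9177978770 = 3.6711915080; subtract 0.9114721279 → 2.7597193801
(4*0.9177978770 − 0.9114721279)/(4 − 1) = 0.9199064600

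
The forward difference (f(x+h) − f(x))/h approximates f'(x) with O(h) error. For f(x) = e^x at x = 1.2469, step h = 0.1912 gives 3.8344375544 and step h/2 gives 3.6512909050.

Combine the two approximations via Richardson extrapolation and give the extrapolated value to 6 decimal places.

3.468144

With r = 1 the leading error scales as h^1, so the weight is 2^1 = 2.
2^1·A(h/2) = 7.3025818100; minus A(h) gives 3.4681442556.
3.4681442556 ÷ 1 = 3.4681442556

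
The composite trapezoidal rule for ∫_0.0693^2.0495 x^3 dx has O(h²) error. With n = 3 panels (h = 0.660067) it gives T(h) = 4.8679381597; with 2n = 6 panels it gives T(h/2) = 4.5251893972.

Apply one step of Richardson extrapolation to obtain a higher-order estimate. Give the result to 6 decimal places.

4.410940

The method has order 2: 2^2 = 4.
4×4.5251893972 = 18.1007575888; 18.1007575888 − 4.8679381597 = 13.2328194291
Divide by 2^2 − 1 = 3.
Extrapolated: 13.2328194291 / 3 = 4.4109398097
Correction |R − A(h/2)| = 1.142e-01; gap |A(h/2) − A(h)| = 3.427e-01.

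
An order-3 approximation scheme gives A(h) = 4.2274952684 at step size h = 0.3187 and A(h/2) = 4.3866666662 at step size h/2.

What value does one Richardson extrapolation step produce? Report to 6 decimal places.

Method order is 3; weight 2^3 = 8.
2^3·A(h/2) = 35.0933333296; minus A(h) gives 30.8658380612.
Divide by 2^3 − 1 = 7.
So the Richardson estimate is 4.4094054373.
Correction |R − A(h/2)| = 2.274e-02; gap |A(h/2) − A(h)| = 1.592e-01.

4.409405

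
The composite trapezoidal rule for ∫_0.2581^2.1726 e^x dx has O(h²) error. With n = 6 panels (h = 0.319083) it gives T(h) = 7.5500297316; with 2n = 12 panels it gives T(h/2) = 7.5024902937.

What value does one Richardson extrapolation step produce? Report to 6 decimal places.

Error is O(h^2); halving h shrinks it by 2^2 = 4.
4×7.5024902937 = 30.0099611748; 30.0099611748 − 7.5500297316 = 22.4599314432
Denominator 4 − 1 = 3.
Result: 7.4866438144

7.486644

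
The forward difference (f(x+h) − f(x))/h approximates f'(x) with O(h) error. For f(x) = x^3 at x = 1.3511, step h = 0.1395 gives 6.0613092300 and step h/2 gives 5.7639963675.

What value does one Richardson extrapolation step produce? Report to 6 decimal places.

5.466684

r = 1, so 2^r = 2.
2*5.7639963675 = 11.5279927350; subtract 6.0613092300 → 5.4666835050
Denominator 2 − 1 = 1.
(2*5.7639963675 − 6.0613092300)/(2 − 1) = 5.4666835050
Gap between inputs: 2.973e-01; correction applied: −0.2973128625.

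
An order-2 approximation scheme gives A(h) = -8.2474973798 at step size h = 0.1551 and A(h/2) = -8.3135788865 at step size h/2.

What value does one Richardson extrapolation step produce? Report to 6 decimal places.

-8.335606

The method has order 2: 2^2 = 4.
Numerator 4×A(h/2) − A(h) = 4×(-8.3135788865) − (-8.2474973798) = -25.0068181662
Extrapolated: (-25.0068181662) / 3 = -8.3356060554
Gap between inputs: 6.608e-02; correction applied: −0.0220271689.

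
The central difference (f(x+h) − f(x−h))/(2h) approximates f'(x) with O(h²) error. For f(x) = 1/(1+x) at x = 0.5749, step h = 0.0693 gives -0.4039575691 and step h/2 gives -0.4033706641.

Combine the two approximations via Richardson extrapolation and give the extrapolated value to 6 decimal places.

-0.403175

The method has order 2: 2^2 = 4.
4·(-0.4033706641) = -1.6134826564; (-1.6134826564) − (-0.4039575691) = -1.2095250873
Divide by 2^2 − 1 = 3.
(4·(-0.4033706641) − (-0.4039575691))/(4 − 1) = -0.4031750291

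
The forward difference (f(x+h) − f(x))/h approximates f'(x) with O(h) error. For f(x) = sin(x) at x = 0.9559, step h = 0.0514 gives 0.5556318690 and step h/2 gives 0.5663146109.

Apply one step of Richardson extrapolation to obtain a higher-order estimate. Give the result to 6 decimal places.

0.576997

r = 1: numerator weight 2, denominator 1.
Numerator 2 × A(h/2) − A(h) = 2 × 0.5663146109 − 0.5556318690 = 0.5769973528
0.5769973528 ÷ 1 = 0.5769973528
Gap between inputs: 1.068e-02; correction applied: +0.0106827419.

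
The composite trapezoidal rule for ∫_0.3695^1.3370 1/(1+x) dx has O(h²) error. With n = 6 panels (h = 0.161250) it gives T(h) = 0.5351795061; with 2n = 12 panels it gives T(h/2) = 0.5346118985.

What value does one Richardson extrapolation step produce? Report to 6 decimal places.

Order 2 gives 2^r = 4 and 2^r − 1 = 3.
Top: 4(0.5346118985) − (0.5351795061) = 1.6032680879
Denominator 4 − 1 = 3.
1.6032680879 ÷ 3 = 0.5344226960
Gap between inputs: 5.676e-04; correction applied: −0.0001892025.

0.534423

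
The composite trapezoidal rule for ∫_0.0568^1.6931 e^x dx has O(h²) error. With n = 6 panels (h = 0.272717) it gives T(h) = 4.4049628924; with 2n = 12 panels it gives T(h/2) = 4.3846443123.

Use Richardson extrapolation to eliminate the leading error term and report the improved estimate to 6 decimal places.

4.377871

r = 2: numerator weight 4, denominator 3.
Weighted: 17.5385772492 − 4.4049628924 = 13.1336143568
R = 13.1336143568/3 = 4.3778714523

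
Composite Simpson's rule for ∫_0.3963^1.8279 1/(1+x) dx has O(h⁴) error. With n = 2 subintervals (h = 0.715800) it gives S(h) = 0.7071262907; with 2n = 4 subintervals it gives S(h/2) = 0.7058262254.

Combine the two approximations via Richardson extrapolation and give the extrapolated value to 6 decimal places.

Leading term ∝ h^4; use weight 16 = 2^4.
A(h/2) − A(h) = 0.7058262254 − 0.7071262907 = -0.0013000653
Divide by 2^4 − 1 = 15: (-0.0013000653)/15 = -0.0000866710
R = 0.7058262254 − 0.0000866710 = 0.7057395544

0.705740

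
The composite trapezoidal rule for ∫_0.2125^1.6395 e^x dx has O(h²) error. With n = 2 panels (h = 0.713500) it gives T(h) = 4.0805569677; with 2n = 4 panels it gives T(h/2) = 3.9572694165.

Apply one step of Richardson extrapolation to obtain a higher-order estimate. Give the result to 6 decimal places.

Order 2 gives 2^r = 4 and 2^r − 1 = 3.
Weighted: 15.8290776660 − 4.0805569677 = 11.7485206983
Divide by 2^2 − 1 = 3.
Extrapolated: 11.7485206983 / 3 = 3.9161735661

3.916174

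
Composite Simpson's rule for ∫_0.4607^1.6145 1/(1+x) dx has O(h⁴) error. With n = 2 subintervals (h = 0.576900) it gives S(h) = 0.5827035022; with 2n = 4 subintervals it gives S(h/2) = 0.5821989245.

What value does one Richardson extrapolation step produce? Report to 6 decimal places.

The method has order 4: 2^4 = 16.
16×0.5821989245 = 9.3151827920; 9.3151827920 − 0.5827035022 = 8.7324792898
R = 8.7324792898/15 = 0.5821652860
Shift from A(h/2): −0.0000336385.

0.582165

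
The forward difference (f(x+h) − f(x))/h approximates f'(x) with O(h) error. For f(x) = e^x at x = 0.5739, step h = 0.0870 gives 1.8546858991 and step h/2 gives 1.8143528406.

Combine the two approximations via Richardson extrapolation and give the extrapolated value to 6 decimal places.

1.774020

The method has order 1: 2^1 = 2.
2^1·A(h/2) = 3.6287056812; minus A(h) gives 1.7740197821.
(2·1.8143528406 − 1.8546858991)/(2 − 1) = 1.7740197821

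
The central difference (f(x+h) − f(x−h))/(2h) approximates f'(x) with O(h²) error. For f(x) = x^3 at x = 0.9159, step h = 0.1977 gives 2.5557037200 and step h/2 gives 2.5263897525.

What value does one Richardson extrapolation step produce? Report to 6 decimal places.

r = 2, so 2^r = 4.
2^2*A(h/2) = 10.1055590100; minus A(h) gives 7.5498552900.
Denominator 4 − 1 = 3.
Extrapolated: 7.5498552900 / 3 = 2.5166184300

2.516618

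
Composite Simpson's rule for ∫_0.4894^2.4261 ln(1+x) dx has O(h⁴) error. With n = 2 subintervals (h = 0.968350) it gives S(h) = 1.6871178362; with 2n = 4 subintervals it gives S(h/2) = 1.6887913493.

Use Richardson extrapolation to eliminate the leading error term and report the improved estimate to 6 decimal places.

1.688903

The method has order 4: 2^4 = 16.
16 × 1.6887913493 = 27.0206615888; 27.0206615888 − 1.6871178362 = 25.3335437526
Denominator 16 − 1 = 15.
Result: 1.6889029168
Shift from A(h/2): +0.0001115675.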